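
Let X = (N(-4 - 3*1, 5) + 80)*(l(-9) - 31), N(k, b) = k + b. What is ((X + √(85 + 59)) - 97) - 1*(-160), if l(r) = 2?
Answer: -2187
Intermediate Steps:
N(k, b) = b + k
X = -2262 (X = ((5 + (-4 - 3*1)) + 80)*(2 - 31) = ((5 + (-4 - 3)) + 80)*(-29) = ((5 - 7) + 80)*(-29) = (-2 + 80)*(-29) = 78*(-29) = -2262)
((X + √(85 + 59)) - 97) - 1*(-160) = ((-2262 + √(85 + 59)) - 97) - 1*(-160) = ((-2262 + √144) - 97) + 160 = ((-2262 + 12) - 97) + 160 = (-2250 - 97) + 160 = -2347 + 160 = -2187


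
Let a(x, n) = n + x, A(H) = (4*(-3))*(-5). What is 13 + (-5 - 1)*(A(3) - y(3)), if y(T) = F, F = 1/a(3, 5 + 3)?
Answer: -3811/11 ≈ -346.45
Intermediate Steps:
A(H) = 60 (A(H) = -12*(-5) = 60)
F = 1/11 (F = 1/((5 + 3) + 3) = 1/(8 + 3) = 1/11 ≈ 0.090909)
y(T) = 1/11
13 + (-5 - 1)*(A(3) - y(3)) = 13 + (-5 - 1)*(60 - 1*1/11) = 13 - 6*(60 - 1/11) = 13 - 6*659/11 = 13 - 3954/11 = -3811/11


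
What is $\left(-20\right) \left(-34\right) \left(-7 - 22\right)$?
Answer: $-19720$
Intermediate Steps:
$\left(-20\right) \left(-34\right) \left(-7 - 22\right) = 680 \left(-29\right) = -19720$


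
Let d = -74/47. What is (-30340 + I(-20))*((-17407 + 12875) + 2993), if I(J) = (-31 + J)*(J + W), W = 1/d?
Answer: 3335448537/74 ≈ 4.5074e+7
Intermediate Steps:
d = -74/47 (d = -74*1/47 = -74/47 ≈ -1.5745)
W = -47/74 (W = 1/(-74/47) = -47/74 ≈ -0.63513)
I(J) = (-31 + J)*(-47/74 + J) (I(J) = (-31 + J)*(J - 47/74) = (-31 + J)*(-47/74 + J))
(-30340 + I(-20))*((-17407 + 12875) + 2993) = (-30340 + (1457/74 + (-20)² - 2341/74*(-20)))*((-17407 + 12875) + 2993) = (-30340 + (1457/74 + 400 + 23410/37))*(-4532 + 2993) = (-30340 + 77877/74)*(-1539) = -2167283/74*(-1539) = 3335448537/74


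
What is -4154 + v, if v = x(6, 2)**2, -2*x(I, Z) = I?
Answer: -4145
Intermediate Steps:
x(I, Z) = -I/2
v = 9 (v = (-1/2*6)**2 = (-3)**2 = 9)
-4154 + v = -4154 + 9 = -4145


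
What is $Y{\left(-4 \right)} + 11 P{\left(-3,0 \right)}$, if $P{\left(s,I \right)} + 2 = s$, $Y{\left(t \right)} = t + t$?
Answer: $-63$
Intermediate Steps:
$Y{\left(t \right)} = 2 t$
$P{\left(s,I \right)} = -2 + s$
$Y{\left(-4 \right)} + 11 P{\left(-3,0 \right)} = 2 \left(-4\right) + 11 \left(-2 - 3\right) = -8 + 11 \left(-5\right) = -8 - 55 = -63$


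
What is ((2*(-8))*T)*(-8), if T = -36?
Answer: -4608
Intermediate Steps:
((2*(-8))*T)*(-8) = ((2*(-8))*(-36))*(-8) = -16*(-36)*(-8) = 576*(-8) = -4608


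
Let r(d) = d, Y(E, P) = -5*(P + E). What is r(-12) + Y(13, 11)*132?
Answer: -15852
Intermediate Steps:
Y(E, P) = -5*E - 5*P (Y(E, P) = -5*(E + P) = -5*E - 5*P)
r(-12) + Y(13, 11)*132 = -12 + (-5*13 - 5*11)*132 = -12 + (-65 - 55)*132 = -12 - 120*132 = -12 - 15840 = -15852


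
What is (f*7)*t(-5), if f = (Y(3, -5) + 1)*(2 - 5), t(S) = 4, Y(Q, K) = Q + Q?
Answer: -588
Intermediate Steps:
Y(Q, K) = 2*Q
f = -21 (f = (2*3 + 1)*(2 - 5) = (6 + 1)*(-3) = 7*(-3) = -21)
(f*7)*t(-5) = -21*7*4 = -147*4 = -588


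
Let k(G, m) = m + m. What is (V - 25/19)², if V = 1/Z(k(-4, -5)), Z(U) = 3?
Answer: 3136/3249 ≈ 0.96522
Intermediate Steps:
k(G, m) = 2*m
V = ⅓ (V = 1/3 = ⅓ ≈ 0.33333)
(V - 25/19)² = (⅓ - 25/19)² = (-56/57)² = 3136/3249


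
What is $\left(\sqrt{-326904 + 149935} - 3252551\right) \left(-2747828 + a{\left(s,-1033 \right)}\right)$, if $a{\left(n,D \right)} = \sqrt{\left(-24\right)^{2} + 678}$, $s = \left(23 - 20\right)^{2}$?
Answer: $\left(2747828 - \sqrt{1254}\right) \left(3252551 - i \sqrt{176969}\right) \approx 8.9373 \cdot 10^{12} - 1.1559 \cdot 10^{9} i$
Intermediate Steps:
$s = 9$ ($s = 3^{2} = 9$)
$a{\left(n,D \right)} = \sqrt{1254}$ ($a{\left(n,D \right)} = \sqrt{576 + 678} = \sqrt{1254}$)
$\left(\sqrt{-326904 + 149935} - 3252551\right) \left(-2747828 + a{\left(s,-1033 \right)}\right) = \left(\sqrt{-326904 + 149935} - 3252551\right) \left(-2747828 + \sqrt{1254}\right) = \left(\sqrt{-176969} - 3252551\right) \left(-2747828 + \sqrt{1254}\right) = \left(i \sqrt{176969} - 3252551\right) \left(-2747828 + \sqrt{1254}\right) = \left(-3252551 + i \sqrt{176969}\right) \left(-2747828 + \sqrt{1254}\right)$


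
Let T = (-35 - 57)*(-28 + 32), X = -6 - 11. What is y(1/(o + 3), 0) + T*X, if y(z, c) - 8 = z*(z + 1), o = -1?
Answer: 25059/4 ≈ 6264.8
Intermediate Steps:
y(z, c) = 8 + z*(1 + z) (y(z, c) = 8 + z*(z + 1) = 8 + z*(1 + z))
X = -17
T = -368 (T = -92*4 = -368)
y(1/(o + 3), 0) + T*X = (8 + 1/(-1 + 3) + (1/(-1 + 3))**2) - 368*(-17) = (8 + 1/2 + (1/2)**2) + 6256 = (8 + 1/2 + 1/4) + 6256 = 35/4 + 6256 = 25059/4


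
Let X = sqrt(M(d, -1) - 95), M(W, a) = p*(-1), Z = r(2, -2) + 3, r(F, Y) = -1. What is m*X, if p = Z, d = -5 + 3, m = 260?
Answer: 260*I*sqrt(97) ≈ 2560.7*I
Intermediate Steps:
d = -2
Z = 2 (Z = -1 + 3 = 2)
p = 2
M(W, a) = -2 (M(W, a) = 2*(-1) = -2)
X = I*sqrt(97) (X = sqrt(-2 - 95) = sqrt(-97) = I*sqrt(97) ≈ 9.8489*I)
m*X = 260*(I*sqrt(97)) = 260*I*sqrt(97)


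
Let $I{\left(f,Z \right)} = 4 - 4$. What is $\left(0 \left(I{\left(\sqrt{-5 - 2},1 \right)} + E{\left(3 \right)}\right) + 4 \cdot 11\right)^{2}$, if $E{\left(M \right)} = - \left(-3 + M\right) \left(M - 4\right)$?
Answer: $1936$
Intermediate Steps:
$I{\left(f,Z \right)} = 0$
$E{\left(M \right)} = - \left(-4 + M\right) \left(-3 + M\right)$ ($E{\left(M \right)} = - \left(-3 + M\right) \left(-4 + M\right) = - \left(-4 + M\right) \left(-3 + M\right)$)
$\left(0 \left(I{\left(\sqrt{-5 - 2},1 \right)} + E{\left(3 \right)}\right) + 4 \cdot 11\right)^{2} = \left(0 \left(0 - 0\right) + 4 \cdot 11\right)^{2} = \left(0 \left(0 - 0\right) + 44\right)^{2} = \left(0 \left(0 + 0\right) + 44\right)^{2} = \left(0 \cdot 0 + 44\right)^{2} = \left(0 + 44\right)^{2} = 44^{2} = 1936$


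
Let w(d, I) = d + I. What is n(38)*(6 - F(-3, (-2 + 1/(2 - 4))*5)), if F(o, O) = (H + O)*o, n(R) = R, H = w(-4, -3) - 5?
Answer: -2565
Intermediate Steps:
w(d, I) = I + d
H = -12 (H = (-3 - 4) - 5 = -7 - 5 = -12)
F(o, O) = o*(-12 + O) (F(o, O) = (-12 + O)*o = o*(-12 + O))
n(38)*(6 - F(-3, (-2 + 1/(2 - 4))*5)) = 38*(6 - (-3)*(-12 + (-2 + 1/(2 - 4))*5)) = 38*(6 - (-3)*(-12 + (-2 + 1/(-2))*5)) = 38*(6 - (-3)*(-12 + (-2 - ½)*5)) = 38*(6 - (-3)*(-12 - 5/2*5)) = 38*(6 - (-3)*(-12 - 25/2)) = 38*(6 - (-3)*(-49)/2) = 38*(6 - 1*147/2) = 38*(6 - 147/2) = 38*(-135/2) = -2565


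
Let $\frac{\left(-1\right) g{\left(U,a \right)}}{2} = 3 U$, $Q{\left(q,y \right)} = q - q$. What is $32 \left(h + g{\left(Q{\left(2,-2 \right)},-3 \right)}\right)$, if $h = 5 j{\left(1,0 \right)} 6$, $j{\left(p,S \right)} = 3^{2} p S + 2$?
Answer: $1920$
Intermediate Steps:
$Q{\left(q,y \right)} = 0$
$j{\left(p,S \right)} = 2 + 9 S p$ ($j{\left(p,S \right)} = 9 p S + 2 = 9 S p + 2 = 2 + 9 S p$)
$g{\left(U,a \right)} = - 6 U$ ($g{\left(U,a \right)} = - 2 \cdot 3 U = - 6 U$)
$h = 60$ ($h = 5 \left(2 + 9 \cdot 0 \cdot 1\right) 6 = 5 \left(2 + 0\right) 6 = 5 \cdot 2 \cdot 6 = 10 \cdot 6 = 60$)
$32 \left(h + g{\left(Q{\left(2,-2 \right)},-3 \right)}\right) = 32 \left(60 - 0\right) = 32 \left(60 + 0\right) = 32 \cdot 60 = 1920$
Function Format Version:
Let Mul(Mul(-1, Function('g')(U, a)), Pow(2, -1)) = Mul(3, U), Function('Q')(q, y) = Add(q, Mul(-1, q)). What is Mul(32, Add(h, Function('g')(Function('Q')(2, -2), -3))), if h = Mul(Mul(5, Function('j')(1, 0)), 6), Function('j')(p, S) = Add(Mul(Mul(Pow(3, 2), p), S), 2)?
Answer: 1920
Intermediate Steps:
Function('Q')(q, y) = 0
Function('j')(p, S) = Add(2, Mul(9, S, p)) (Function('j')(p, S) = Add(Mul(Mul(9, p), S), 2) = Add(Mul(9, S, p), 2) = Add(2, Mul(9, S, p)))
Function('g')(U, a) = Mul(-6, U) (Function('g')(U, a) = Mul(-2, Mul(3, U)) = Mul(-6, U))
h = 60 (h = Mul(Mul(5, Add(2, Mul(9, 0, 1))), 6) = Mul(Mul(5, Add(2, 0)), 6) = Mul(Mul(5, 2), 6) = Mul(10, 6) = 60)
Mul(32, Add(h, Function('g')(Function('Q')(2, -2), -3))) = Mul(32, Add(60, Mul(-6, 0))) = Mul(32, Add(60, 0)) = Mul(32, 60) = 1920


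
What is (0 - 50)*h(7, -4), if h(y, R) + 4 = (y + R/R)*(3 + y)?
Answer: -3800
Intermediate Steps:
h(y, R) = -4 + (1 + y)*(3 + y) (h(y, R) = -4 + (y + R/R)*(3 + y) = -4 + (y + 1)*(3 + y) = -4 + (1 + y)*(3 + y))
(0 - 50)*h(7, -4) = (0 - 50)*(-1 + 7² + 4*7) = -50*(-1 + 49 + 28) = -50*76 = -3800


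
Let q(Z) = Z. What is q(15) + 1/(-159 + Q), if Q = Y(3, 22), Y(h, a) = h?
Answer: 2339/156 ≈ 14.994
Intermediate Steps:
Q = 3
q(15) + 1/(-159 + Q) = 15 + 1/(-159 + 3) = 15 + 1/(-156) = 15 - 1/156 = 2339/156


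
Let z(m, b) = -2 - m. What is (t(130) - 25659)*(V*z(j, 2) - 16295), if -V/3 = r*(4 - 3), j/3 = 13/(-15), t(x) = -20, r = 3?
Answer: 2092889858/5 ≈ 4.1858e+8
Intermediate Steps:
j = -13/5 (j = 3*(13/(-15)) = 3*(13*(-1/15)) = 3*(-13/15) = -13/5 ≈ -2.6000)
V = -9 (V = -9*(4 - 3) = -9 ≈ -9.0000)
(t(130) - 25659)*(V*z(j, 2) - 16295) = (-20 - 25659)*(-9*(-2 - 1*(-13/5)) - 16295) = -25679*(-9*(-2 + 13/5) - 16295) = -25679*(-9*⅗ - 16295) = -25679*(-27/5 - 16295) = -25679*(-81502/5) = 2092889858/5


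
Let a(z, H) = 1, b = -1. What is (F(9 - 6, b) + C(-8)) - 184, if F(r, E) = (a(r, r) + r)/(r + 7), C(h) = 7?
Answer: -883/5 ≈ -176.60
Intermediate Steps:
F(r, E) = (1 + r)/(7 + r) (F(r, E) = (1 + r)/(r + 7) = (1 + r)/(7 + r))
(F(9 - 6, b) + C(-8)) - 184 = ((1 + (9 - 6))/(7 + (9 - 6)) + 7) - 184 = ((1 + 3)/(7 + 3) + 7) - 184 = (4/10 + 7) - 184 = ((1/10)*4 + 7) - 184 = (2/5 + 7) - 184 = 37/5 - 184 = -883/5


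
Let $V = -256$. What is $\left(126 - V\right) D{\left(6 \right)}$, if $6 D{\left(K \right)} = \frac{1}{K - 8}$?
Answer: $- \frac{191}{6} \approx -31.833$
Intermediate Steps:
$D{\left(K \right)} = \frac{1}{6 \left(-8 + K\right)}$ ($D{\left(K \right)} = \frac{1}{6 \left(K - 8\right)} = \frac{1}{6 \left(-8 + K\right)}$)
$\left(126 - V\right) D{\left(6 \right)} = \left(126 - -256\right) \frac{1}{6 \left(-8 + 6\right)} = \left(126 + 256\right) \frac{1}{6 \left(-2\right)} = 382 \cdot \frac{1}{6} \left(- \frac{1}{2}\right) = 382 \left(- \frac{1}{12}\right) = - \frac{191}{6}$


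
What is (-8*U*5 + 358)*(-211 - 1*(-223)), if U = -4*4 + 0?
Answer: 11976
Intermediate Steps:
U = -16 (U = -16 + 0 = -16)
(-8*U*5 + 358)*(-211 - 1*(-223)) = (-(-128)*5 + 358)*(-211 - 1*(-223)) = (-8*(-80) + 358)*(-211 + 223) = (640 + 358)*12 = 998*12 = 11976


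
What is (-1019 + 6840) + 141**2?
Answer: 25702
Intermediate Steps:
(-1019 + 6840) + 141**2 = 5821 + 19881 = 25702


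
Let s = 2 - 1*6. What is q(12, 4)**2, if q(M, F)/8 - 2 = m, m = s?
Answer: 256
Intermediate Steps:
s = -4 (s = 2 - 6 = -4)
m = -4
q(M, F) = -16 (q(M, F) = 16 + 8*(-4) = 16 - 32 = -16)
q(12, 4)**2 = (-16)**2 = 256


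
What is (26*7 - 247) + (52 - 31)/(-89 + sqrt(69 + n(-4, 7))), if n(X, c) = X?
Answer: -512509/7856 - 21*sqrt(65)/7856 ≈ -65.260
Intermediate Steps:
(26*7 - 247) + (52 - 31)/(-89 + sqrt(69 + n(-4, 7))) = (26*7 - 247) + (52 - 31)/(-89 + sqrt(69 - 4)) = (182 - 247) + 21/(-89 + sqrt(65)) = -65 + 21/(-89 + sqrt(65))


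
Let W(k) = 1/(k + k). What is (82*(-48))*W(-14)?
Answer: 984/7 ≈ 140.57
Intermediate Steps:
W(k) = 1/(2*k)
(82*(-48))*W(-14) = (82*(-48))*((1/2)/(-14)) = -1968*(-1)/14 = -3936*(-1/28) = 984/7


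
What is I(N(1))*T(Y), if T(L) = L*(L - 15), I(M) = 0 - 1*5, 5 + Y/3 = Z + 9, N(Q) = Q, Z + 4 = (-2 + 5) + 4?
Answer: -630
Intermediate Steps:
Z = 3 (Z = -4 + ((-2 + 5) + 4) = -4 + (3 + 4) = -4 + 7 = 3)
Y = 21 (Y = -15 + 3*(3 + 9) = -15 + 3*12 = -15 + 36 = 21)
I(M) = -5 (I(M) = 0 - 5 = -5)
T(L) = L*(-15 + L)
I(N(1))*T(Y) = -105*(-15 + 21) = -105*6 = -5*126 = -630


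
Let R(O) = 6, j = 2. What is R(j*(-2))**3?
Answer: 216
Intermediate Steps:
R(j*(-2))**3 = 6**3 = 216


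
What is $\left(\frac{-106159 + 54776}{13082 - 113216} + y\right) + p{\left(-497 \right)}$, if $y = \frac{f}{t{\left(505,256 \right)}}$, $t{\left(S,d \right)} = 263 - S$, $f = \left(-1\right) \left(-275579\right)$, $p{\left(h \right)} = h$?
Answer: $- \frac{9906477404}{6058107} \approx -1635.2$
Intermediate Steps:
$f = 275579$
$y = - \frac{275579}{242}$ ($y = \frac{275579}{263 - 505} = \frac{275579}{-242} = 275579 \left(- \frac{1}{242}\right) = - \frac{275579}{242} \approx -1138.8$)
$\left(\frac{-106159 + 54776}{13082 - 113216} + y\right) + p{\left(-497 \right)} = \left(\frac{-106159 + 54776}{13082 - 113216} - \frac{275579}{242}\right) - 497 = \left(- \frac{51383}{-100134} - \frac{275579}{242}\right) - 497 = \left(\left(-51383\right) \left(- \frac{1}{100134}\right) - \frac{275579}{242}\right) - 497 = \left(\frac{51383}{100134} - \frac{275579}{242}\right) - 497 = - \frac{6895598225}{6058107} - 497 = - \frac{9906477404}{6058107}$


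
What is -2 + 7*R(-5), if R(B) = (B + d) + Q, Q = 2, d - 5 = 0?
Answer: 12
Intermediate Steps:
d = 5 (d = 5 + 0 = 5)
R(B) = 7 + B (R(B) = (B + 5) + 2 = (5 + B) + 2 = 7 + B)
-2 + 7*R(-5) = -2 + 7*(7 - 5) = -2 + 7*2 = -2 + 14 = 12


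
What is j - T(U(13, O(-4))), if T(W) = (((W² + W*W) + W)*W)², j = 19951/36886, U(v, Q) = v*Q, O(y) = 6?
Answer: -33654200478558833/36886 ≈ -9.1238e+11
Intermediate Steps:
U(v, Q) = Q*v
j = 19951/36886 (j = 19951*(1/36886) = 19951/36886 ≈ 0.54088)
T(W) = W²*(W + 2*W²)² (T(W) = (((W² + W²) + W)*W)² = ((2*W² + W)*W)² = ((W + 2*W²)*W)² = (W*(W + 2*W²))² = W²*(W + 2*W²)²)
j - T(U(13, O(-4))) = 19951/36886 - (6*13)⁴*(1 + 2*(6*13))² = 19951/36886 - 78⁴*(1 + 2*78)² = 19951/36886 - 37015056*(1 + 156)² = 19951/36886 - 37015056*157² = 19951/36886 - 37015056*24649 = 19951/36886 - 1*912384115344 = 19951/36886 - 912384115344 = -33654200478558833/36886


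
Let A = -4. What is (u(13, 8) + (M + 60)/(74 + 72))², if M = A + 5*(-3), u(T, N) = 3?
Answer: 229441/21316 ≈ 10.764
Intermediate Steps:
M = -19 (M = -4 + 5*(-3) = -4 - 15 = -19)
(u(13, 8) + (M + 60)/(74 + 72))² = (3 + (-19 + 60)/(74 + 72))² = (3 + 41/146)² = (479/146)² = 229441/21316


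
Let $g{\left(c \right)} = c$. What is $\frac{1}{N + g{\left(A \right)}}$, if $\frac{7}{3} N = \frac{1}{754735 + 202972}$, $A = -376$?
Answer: $- \frac{6703949}{2520684821} \approx -0.0026596$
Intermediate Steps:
$N = \frac{3}{6703949}$ ($N = \frac{3}{7 \left(754735 + 202972\right)} = \frac{3}{7 \cdot 957707} = \frac{3}{7} \cdot \frac{1}{957707} = \frac{3}{6703949} \approx 4.475 \cdot 10^{-7}$)
$\frac{1}{N + g{\left(A \right)}} = \frac{1}{\frac{3}{6703949} - 376} = \frac{1}{- \frac{2520684821}{6703949}} = - \frac{6703949}{2520684821}$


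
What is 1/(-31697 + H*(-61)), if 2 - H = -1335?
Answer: -1/113254 ≈ -8.8297e-6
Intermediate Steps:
H = 1337 (H = 2 - 1*(-1335) = 2 + 1335 = 1337)
1/(-31697 + H*(-61)) = 1/(-31697 + 1337*(-61)) = 1/(-31697 - 81557) = 1/(-113254) = -1/113254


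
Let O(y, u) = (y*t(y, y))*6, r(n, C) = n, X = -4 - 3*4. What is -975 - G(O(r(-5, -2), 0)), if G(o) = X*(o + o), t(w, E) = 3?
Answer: -3855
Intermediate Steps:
X = -16 (X = -4 - 12 = -16)
O(y, u) = 18*y (O(y, u) = (y*3)*6 = (3*y)*6 = 18*y)
G(o) = -32*o (G(o) = -16*(o + o) = -32*o)
-975 - G(O(r(-5, -2), 0)) = -975 - (-32)*18*(-5) = -975 - (-32)*(-90) = -975 - 1*2880 = -975 - 2880 = -3855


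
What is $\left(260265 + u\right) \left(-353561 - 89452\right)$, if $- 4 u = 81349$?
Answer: $- \frac{425164449243}{4} \approx -1.0629 \cdot 10^{11}$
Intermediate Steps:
$u = - \frac{81349}{4}$ ($u = \left(- \frac{1}{4}\right) 81349 = - \frac{81349}{4} \approx -20337.0$)
$\left(260265 + u\right) \left(-353561 - 89452\right) = \left(260265 - \frac{81349}{4}\right) \left(-353561 - 89452\right) = \frac{959711 \left(-353561 - 89452\right)}{4} = \frac{959711}{4} \left(-443013\right) = - \frac{425164449243}{4}$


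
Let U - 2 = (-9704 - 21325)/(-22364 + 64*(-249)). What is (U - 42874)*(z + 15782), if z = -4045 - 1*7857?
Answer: -318541514774/1915 ≈ -1.6634e+8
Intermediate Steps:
U = 107629/38300 (U = 2 + (-9704 - 21325)/(-22364 + 64*(-249)) = 2 - 31029/(-22364 - 15936) = 2 - 31029/(-38300) = 2 - 31029*(-1/38300) = 2 + 31029/38300 = 107629/38300 ≈ 2.8102)
z = -11902 (z = -4045 - 7857 = -11902)
(U - 42874)*(z + 15782) = (107629/38300 - 42874)*(-11902 + 15782) = -1641966571/38300*3880 = -318541514774/1915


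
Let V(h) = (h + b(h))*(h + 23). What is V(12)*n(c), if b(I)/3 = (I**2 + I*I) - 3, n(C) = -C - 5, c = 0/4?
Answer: -151725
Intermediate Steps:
c = 0 (c = 0*(1/4) = 0)
n(C) = -5 - C
b(I) = -9 + 6*I**2 (b(I) = 3*((I**2 + I*I) - 3) = 3*((I**2 + I**2) - 3) = 3*(2*I**2 - 3) = 3*(-3 + 2*I**2) = -9 + 6*I**2)
V(h) = (23 + h)*(-9 + h + 6*h**2) (V(h) = (h + (-9 + 6*h**2))*(h + 23) = (-9 + h + 6*h**2)*(23 + h) = (23 + h)*(-9 + h + 6*h**2))
V(12)*n(c) = (-207 + 6*12**3 + 14*12 + 139*12**2)*(-5 - 1*0) = (-207 + 6*1728 + 168 + 139*144)*(-5 + 0) = (-207 + 10368 + 168 + 20016)*(-5) = 30345*(-5) = -151725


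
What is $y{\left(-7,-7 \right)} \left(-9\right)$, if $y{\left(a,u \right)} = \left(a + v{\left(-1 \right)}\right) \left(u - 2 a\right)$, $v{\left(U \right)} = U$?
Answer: $504$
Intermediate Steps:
$y{\left(a,u \right)} = \left(-1 + a\right) \left(u - 2 a\right)$ ($y{\left(a,u \right)} = \left(a - 1\right) \left(u - 2 a\right) = \left(-1 + a\right) \left(u - 2 a\right)$)
$y{\left(-7,-7 \right)} \left(-9\right) = \left(\left(-1\right) \left(-7\right) - 2 \left(-7\right)^{2} + 2 \left(-7\right) - -49\right) \left(-9\right) = \left(7 - 98 - 14 + 49\right) \left(-9\right) = \left(-56\right) \left(-9\right) = 504$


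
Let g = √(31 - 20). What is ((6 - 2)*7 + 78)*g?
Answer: 106*√11 ≈ 351.56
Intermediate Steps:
g = √11 ≈ 3.3166
((6 - 2)*7 + 78)*g = ((6 - 2)*7 + 78)*√11 = (4*7 + 78)*√11 = (28 + 78)*√11 = 106*√11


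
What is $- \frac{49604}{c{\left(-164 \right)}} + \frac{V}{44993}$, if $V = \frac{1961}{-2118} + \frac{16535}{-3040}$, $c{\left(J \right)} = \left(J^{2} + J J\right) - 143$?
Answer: $- \frac{479078165987659}{518065733379168} \approx -0.92474$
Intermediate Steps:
$c{\left(J \right)} = -143 + 2 J^{2}$ ($c{\left(J \right)} = \left(J^{2} + J^{2}\right) - 143 = 2 J^{2} - 143 = -143 + 2 J^{2}$)
$V = - \frac{4098257}{643872}$ ($V = 1961 \left(- \frac{1}{2118}\right) + 16535 \left(- \frac{1}{3040}\right) = - \frac{1961}{2118} - \frac{3307}{608} = - \frac{4098257}{643872} \approx -6.365$)
$- \frac{49604}{c{\left(-164 \right)}} + \frac{V}{44993} = - \frac{49604}{-143 + 2 \left(-164\right)^{2}} - \frac{4098257}{643872 \cdot 44993} = - \frac{49604}{-143 + 2 \cdot 26896} - \frac{4098257}{28969732896} = - \frac{49604}{-143 + 53792} - \frac{4098257}{28969732896} = - \frac{49604}{53649} - \frac{4098257}{28969732896} = - \frac{479078165987659}{518065733379168}$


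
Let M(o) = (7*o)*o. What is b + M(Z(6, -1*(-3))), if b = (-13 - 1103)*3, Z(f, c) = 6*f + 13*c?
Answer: 36027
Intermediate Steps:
b = -3348 (b = -1116*3 = -3348)
M(o) = 7*o**2
b + M(Z(6, -1*(-3))) = -3348 + 7*(6*6 + 13*(-1*(-3)))**2 = -3348 + 7*(36 + 13*3)**2 = -3348 + 7*(36 + 39)**2 = -3348 + 7*75**2 = -3348 + 7*5625 = -3348 + 39375 = 36027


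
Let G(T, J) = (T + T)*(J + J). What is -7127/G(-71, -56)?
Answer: -7127/15904 ≈ -0.44813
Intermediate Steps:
G(T, J) = 4*J*T (G(T, J) = (2*T)*(2*J) = 4*J*T)
-7127/G(-71, -56) = -7127/(4*(-56)*(-71)) = -7127/15904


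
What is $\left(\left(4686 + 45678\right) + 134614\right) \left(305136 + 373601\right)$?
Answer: $125551412786$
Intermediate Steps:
$\left(\left(4686 + 45678\right) + 134614\right) \left(305136 + 373601\right) = \left(50364 + 134614\right) 678737 = 184978 \cdot 678737 = 125551412786$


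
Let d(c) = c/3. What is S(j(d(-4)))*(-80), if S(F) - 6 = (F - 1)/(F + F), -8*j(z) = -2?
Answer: -360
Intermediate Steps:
d(c) = c/3 (d(c) = c*(⅓) = c/3)
j(z) = ¼ (j(z) = -⅛*(-2) = ¼)
S(F) = 6 + (-1 + F)/(2*F) (S(F) = 6 + (F - 1)/(F + F) = 6 + (-1 + F)/((2*F)) = 6 + (-1 + F)*(1/(2*F)) = 6 + (-1 + F)/(2*F))
S(j(d(-4)))*(-80) = ((-1 + 13*(¼))/(2*(¼)))*(-80) = ((½)*4*(-1 + 13/4))*(-80) = ((½)*4*(9/4))*(-80) = (9/2)*(-80) = -360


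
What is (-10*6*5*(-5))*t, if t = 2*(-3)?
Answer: -9000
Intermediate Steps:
t = -6
(-10*6*5*(-5))*t = -10*6*5*(-5)*(-6) = -300*(-5)*(-6) = -10*(-150)*(-6) = 1500*(-6) = -9000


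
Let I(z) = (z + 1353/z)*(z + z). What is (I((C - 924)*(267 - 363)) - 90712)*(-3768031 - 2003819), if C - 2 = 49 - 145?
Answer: -110250623157269700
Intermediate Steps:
C = -94 (C = 2 + (49 - 145) = 2 - 96 = -94)
I(z) = 2*z*(z + 1353/z) (I(z) = (z + 1353/z)*(2*z) = 2*z*(z + 1353/z))
(I((C - 924)*(267 - 363)) - 90712)*(-3768031 - 2003819) = ((2706 + 2*((-94 - 924)*(267 - 363))²) - 90712)*(-3768031 - 2003819) = ((2706 + 2*(-1018*(-96))²) - 90712)*(-5771850) = ((2706 + 2*97728²) - 90712)*(-5771850) = ((2706 + 2*9550761984) - 90712)*(-5771850) = ((2706 + 19101523968) - 90712)*(-5771850) = (19101526674 - 90712)*(-5771850) = 19101435962*(-5771850) = -110250623157269700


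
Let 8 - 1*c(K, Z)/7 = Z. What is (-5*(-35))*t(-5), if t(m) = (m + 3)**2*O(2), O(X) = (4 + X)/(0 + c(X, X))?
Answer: 100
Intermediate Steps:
c(K, Z) = 56 - 7*Z
O(X) = (4 + X)/(56 - 7*X) (O(X) = (4 + X)/(0 + (56 - 7*X)) = (4 + X)/(56 - 7*X))
t(m) = (3 + m)**2/7 (t(m) = (m + 3)**2*((-4 - 1*2)/(7*(-8 + 2))) = (3 + m)**2*((1/7)*(-4 - 2)/(-6)) = (3 + m)**2*((1/7)*(-1/6)*(-6)) = (3 + m)**2*(1/7) = (3 + m)**2/7)
(-5*(-35))*t(-5) = (-5*(-35))*((3 - 5)**2/7) = 175*((1/7)*(-2)**2) = 175*((1/7)*4) = 175*(4/7) = 100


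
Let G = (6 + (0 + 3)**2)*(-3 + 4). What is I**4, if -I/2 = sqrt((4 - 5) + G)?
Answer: 3136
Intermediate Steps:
G = 15 (G = (6 + 3**2)*1 = (6 + 9)*1 = 15*1 = 15)
I = -2*sqrt(14) (I = -2*sqrt((4 - 5) + 15) = -2*sqrt(-1 + 15) = -2*sqrt(14) ≈ -7.4833)
I**4 = (-2*sqrt(14))**4 = 3136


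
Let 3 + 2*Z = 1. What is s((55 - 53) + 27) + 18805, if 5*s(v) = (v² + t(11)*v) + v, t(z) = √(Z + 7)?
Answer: 18979 + 29*√6/5 ≈ 18993.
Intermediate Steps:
Z = -1 (Z = -3/2 + (½)*1 = -3/2 + ½ = -1)
t(z) = √6 (t(z) = √(-1 + 7) = √6)
s(v) = v/5 + v²/5 + v*√6/5 (s(v) = ((v² + √6*v) + v)/5 = ((v² + v*√6) + v)/5 = (v + v² + v*√6)/5 = v/5 + v²/5 + v*√6/5)
s((55 - 53) + 27) + 18805 = ((55 - 53) + 27)*(1 + ((55 - 53) + 27) + √6)/5 + 18805 = (2 + 27)*(1 + (2 + 27) + √6)/5 + 18805 = (⅕)*29*(1 + 29 + √6) + 18805 = (⅕)*29*(30 + √6) + 18805 = (174 + 29*√6/5) + 18805 = 18979 + 29*√6/5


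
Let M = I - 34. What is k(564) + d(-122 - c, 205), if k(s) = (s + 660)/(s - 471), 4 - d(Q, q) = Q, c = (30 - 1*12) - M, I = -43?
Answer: 7259/31 ≈ 234.16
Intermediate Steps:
M = -77 (M = -43 - 34 = -77)
c = 95 (c = (30 - 1*12) - 1*(-77) = (30 - 12) + 77 = 18 + 77 = 95)
d(Q, q) = 4 - Q
k(s) = (660 + s)/(-471 + s)
k(564) + d(-122 - c, 205) = (660 + 564)/(-471 + 564) + (4 - (-122 - 1*95)) = 1224/93 + (4 - (-122 - 95)) = (1/93)*1224 + (4 - 1*(-217)) = 408/31 + (4 + 217) = 408/31 + 221 = 7259/31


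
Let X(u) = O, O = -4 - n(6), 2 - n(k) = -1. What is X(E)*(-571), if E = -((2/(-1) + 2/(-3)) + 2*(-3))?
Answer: 3997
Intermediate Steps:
n(k) = 3 (n(k) = 2 - 1*(-1) = 2 + 1 = 3)
O = -7 (O = -4 - 1*3 = -4 - 3 = -7)
E = 26/3 (E = -((2*(-1) + 2*(-⅓)) - 6) = -((-2 - ⅔) - 6) = -(-8/3 - 6) = -1*(-26/3) = 26/3 ≈ 8.6667)
X(u) = -7
X(E)*(-571) = -7*(-571) = 3997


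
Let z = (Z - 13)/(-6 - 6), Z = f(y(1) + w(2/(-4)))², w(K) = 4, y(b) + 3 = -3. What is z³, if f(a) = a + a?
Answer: -1/64 ≈ -0.015625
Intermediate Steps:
y(b) = -6 (y(b) = -3 - 3 = -6)
f(a) = 2*a
Z = 16 (Z = (2*(-6 + 4))² = (2*(-2))² = (-4)² = 16)
z = -¼ (z = (16 - 13)/(-6 - 6) = 3/(-12) = 3*(-1/12) = -¼ ≈ -0.25000)
z³ = (-¼)³ = -1/64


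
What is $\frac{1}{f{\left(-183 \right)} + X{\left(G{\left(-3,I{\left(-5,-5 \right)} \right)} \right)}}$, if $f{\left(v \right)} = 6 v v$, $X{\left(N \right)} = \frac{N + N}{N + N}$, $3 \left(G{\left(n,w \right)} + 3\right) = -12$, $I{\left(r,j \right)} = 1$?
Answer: $\frac{1}{200935} \approx 4.9767 \cdot 10^{-6}$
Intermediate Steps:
$G{\left(n,w \right)} = -7$ ($G{\left(n,w \right)} = -3 + \frac{1}{3} \left(-12\right) = -3 - 4 = -7$)
$X{\left(N \right)} = 1$ ($X{\left(N \right)} = \frac{2 N}{2 N} = 2 N \frac{1}{2 N} = 1$)
$f{\left(v \right)} = 6 v^{2}$
$\frac{1}{f{\left(-183 \right)} + X{\left(G{\left(-3,I{\left(-5,-5 \right)} \right)} \right)}} = \frac{1}{6 \left(-183\right)^{2} + 1} = \frac{1}{6 \cdot 33489 + 1} = \frac{1}{200934 + 1} = \frac{1}{200935}$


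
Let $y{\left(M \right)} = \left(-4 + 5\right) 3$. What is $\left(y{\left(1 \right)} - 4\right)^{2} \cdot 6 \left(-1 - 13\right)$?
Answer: $-84$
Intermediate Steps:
$y{\left(M \right)} = 3$ ($y{\left(M \right)} = 1 \cdot 3 = 3$)
$\left(y{\left(1 \right)} - 4\right)^{2} \cdot 6 \left(-1 - 13\right) = \left(3 - 4\right)^{2} \cdot 6 \left(-1 - 13\right) = \left(-1\right)^{2} \cdot 6 \left(-1 - 13\right) = 1 \cdot 6 \left(-14\right) = 6 \left(-14\right) = -84$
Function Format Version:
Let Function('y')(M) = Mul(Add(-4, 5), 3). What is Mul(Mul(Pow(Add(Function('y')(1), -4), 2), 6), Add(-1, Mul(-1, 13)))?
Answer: -84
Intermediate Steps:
Function('y')(M) = 3 (Function('y')(M) = Mul(1, 3) = 3)
Mul(Mul(Pow(Add(Function('y')(1), -4), 2), 6), Add(-1, Mul(-1, 13))) = Mul(Mul(Pow(Add(3, -4), 2), 6), Add(-1, Mul(-1, 13))) = Mul(Mul(Pow(-1, 2), 6), Add(-1, -13)) = Mul(Mul(1, 6), -14) = Mul(6, -14) = -84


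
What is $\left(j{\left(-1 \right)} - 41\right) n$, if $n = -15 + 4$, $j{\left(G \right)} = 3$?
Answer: $418$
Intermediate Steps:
$n = -11$
$\left(j{\left(-1 \right)} - 41\right) n = \left(3 - 41\right) \left(-11\right) = \left(-38\right) \left(-11\right) = 418$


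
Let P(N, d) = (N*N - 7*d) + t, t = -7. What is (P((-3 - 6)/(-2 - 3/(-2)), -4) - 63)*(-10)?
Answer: -2820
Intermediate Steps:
P(N, d) = -7 + N**2 - 7*d (P(N, d) = (N*N - 7*d) - 7 = (N**2 - 7*d) - 7 = -7 + N**2 - 7*d)
(P((-3 - 6)/(-2 - 3/(-2)), -4) - 63)*(-10) = ((-7 + ((-3 - 6)/(-2 - 3/(-2)))**2 - 7*(-4)) - 63)*(-10) = ((-7 + (-9/(-2 - 3*(-1/2)))**2 + 28) - 63)*(-10) = ((-7 + (-9/(-2 + 3/2))**2 + 28) - 63)*(-10) = ((-7 + (-9/(-1/2))**2 + 28) - 63)*(-10) = ((-7 + (-9*(-2))**2 + 28) - 63)*(-10) = ((-7 + 18**2 + 28) - 63)*(-10) = ((-7 + 324 + 28) - 63)*(-10) = (345 - 63)*(-10) = 282*(-10) = -2820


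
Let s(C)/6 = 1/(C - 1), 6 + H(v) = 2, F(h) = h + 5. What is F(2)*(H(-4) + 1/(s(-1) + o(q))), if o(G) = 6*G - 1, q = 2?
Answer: -217/8 ≈ -27.125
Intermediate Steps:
o(G) = -1 + 6*G
F(h) = 5 + h
H(v) = -4 (H(v) = -6 + 2 = -4)
s(C) = 6/(-1 + C) (s(C) = 6/(C - 1) = 6/(-1 + C))
F(2)*(H(-4) + 1/(s(-1) + o(q))) = (5 + 2)*(-4 + 1/(6/(-1 - 1) + (-1 + 6*2))) = 7*(-4 + 1/(6/(-2) + (-1 + 12))) = 7*(-4 + 1/(6*(-½) + 11)) = 7*(-4 + 1/(-3 + 11)) = 7*(-4 + 1/8) = 7*(-4 + ⅛) = 7*(-31/8) = -217/8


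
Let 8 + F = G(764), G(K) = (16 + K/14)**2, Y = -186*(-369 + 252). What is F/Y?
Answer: 121822/533169 ≈ 0.22849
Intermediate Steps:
Y = 21762 (Y = -186*(-117) = 21762)
G(K) = (16 + K/14)**2 (G(K) = (16 + K*(1/14))**2 = (16 + K/14)**2)
F = 243644/49 (F = -8 + (224 + 764)**2/196 = -8 + (1/196)*988**2 = -8 + (1/196)*976144 = -8 + 244036/49 = 243644/49 ≈ 4972.3)
F/Y = (243644/49)/21762 = (243644/49)*(1/21762) = 121822/533169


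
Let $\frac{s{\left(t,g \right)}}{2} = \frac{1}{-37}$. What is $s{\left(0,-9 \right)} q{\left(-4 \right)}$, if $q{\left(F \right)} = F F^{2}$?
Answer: $\frac{128}{37} \approx 3.4595$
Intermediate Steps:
$s{\left(t,g \right)} = - \frac{2}{37}$ ($s{\left(t,g \right)} = \frac{2}{-37} = 2 \left(- \frac{1}{37}\right) = - \frac{2}{37}$)
$q{\left(F \right)} = F^{3}$
$s{\left(0,-9 \right)} q{\left(-4 \right)} = - \frac{2 \left(-4\right)^{3}}{37} = \left(- \frac{2}{37}\right) \left(-64\right) = \frac{128}{37}$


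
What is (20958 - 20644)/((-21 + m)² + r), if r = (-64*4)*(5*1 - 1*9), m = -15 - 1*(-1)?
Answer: 314/2249 ≈ 0.13962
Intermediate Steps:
m = -14 (m = -15 + 1 = -14)
r = 1024 (r = (-32*8)*(5 - 9) = -256*(-4) = 1024)
(20958 - 20644)/((-21 + m)² + r) = (20958 - 20644)/((-21 - 14)² + 1024) = 314/((-35)² + 1024) = 314/(1225 + 1024) = 314/2249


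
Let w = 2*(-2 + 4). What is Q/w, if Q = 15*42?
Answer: 315/2 ≈ 157.50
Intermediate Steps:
w = 4 (w = 2*2 = 4)
Q = 630
Q/w = 630/4 = 630*(¼) = 315/2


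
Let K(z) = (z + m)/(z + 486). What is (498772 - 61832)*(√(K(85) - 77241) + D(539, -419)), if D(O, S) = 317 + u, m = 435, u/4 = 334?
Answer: 722261820 + 436940*I*√25183435961/571 ≈ 7.2226e+8 + 1.2143e+8*I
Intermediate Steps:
u = 1336 (u = 4*334 = 1336)
K(z) = (435 + z)/(486 + z) (K(z) = (z + 435)/(z + 486) = (435 + z)/(486 + z))
D(O, S) = 1653 (D(O, S) = 317 + 1336 = 1653)
(498772 - 61832)*(√(K(85) - 77241) + D(539, -419)) = (498772 - 61832)*(√((435 + 85)/(486 + 85) - 77241) + 1653) = 436940*(√(520/571 - 77241) + 1653) = 436940*(√(-44104091/571) + 1653) = 436940*(I*√25183435961/571 + 1653) = 436940*(1653 + I*√25183435961/571) = 722261820 + 436940*I*√25183435961/571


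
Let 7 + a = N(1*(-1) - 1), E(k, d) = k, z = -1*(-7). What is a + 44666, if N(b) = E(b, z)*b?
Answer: 44663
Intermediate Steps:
z = 7
N(b) = b**2 (N(b) = b*b = b**2)
a = -3 (a = -7 + (1*(-1) - 1)**2 = -7 + (-1 - 1)**2 = -7 + (-2)**2 = -7 + 4 = -3)
a + 44666 = -3 + 44666 = 44663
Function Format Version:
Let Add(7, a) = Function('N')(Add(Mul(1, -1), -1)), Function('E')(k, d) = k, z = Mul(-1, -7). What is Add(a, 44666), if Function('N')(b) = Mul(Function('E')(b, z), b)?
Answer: 44663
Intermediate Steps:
z = 7
Function('N')(b) = Pow(b, 2) (Function('N')(b) = Mul(b, b) = Pow(b, 2))
a = -3 (a = Add(-7, Pow(Add(Mul(1, -1), -1), 2)) = Add(-7, Pow(Add(-1, -1), 2)) = Add(-7, Pow(-2, 2)) = Add(-7, 4) = -3)
Add(a, 44666) = Add(-3, 44666) = 44663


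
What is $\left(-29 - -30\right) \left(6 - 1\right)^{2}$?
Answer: $25$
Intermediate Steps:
$\left(-29 - -30\right) \left(6 - 1\right)^{2} = \left(-29 + 30\right) \left(6 - 1\right)^{2} = 1 \cdot 5^{2} = 1 \cdot 25 = 25$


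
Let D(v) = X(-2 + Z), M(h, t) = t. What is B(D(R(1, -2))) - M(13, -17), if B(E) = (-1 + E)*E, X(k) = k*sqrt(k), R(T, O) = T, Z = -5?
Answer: -326 + 7*I*sqrt(7) ≈ -326.0 + 18.52*I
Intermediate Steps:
X(k) = k**(3/2)
D(v) = -7*I*sqrt(7) (D(v) = (-2 - 5)**(3/2) = (-7)**(3/2) = -7*I*sqrt(7))
B(E) = E*(-1 + E)
B(D(R(1, -2))) - M(13, -17) = (-7*I*sqrt(7))*(-1 - 7*I*sqrt(7)) - 1*(-17) = -7*I*sqrt(7)*(-1 - 7*I*sqrt(7)) + 17 = 17 - 7*I*sqrt(7)*(-1 - 7*I*sqrt(7))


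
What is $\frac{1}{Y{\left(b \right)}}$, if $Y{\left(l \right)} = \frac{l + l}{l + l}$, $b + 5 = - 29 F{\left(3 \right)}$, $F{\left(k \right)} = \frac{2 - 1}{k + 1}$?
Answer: $1$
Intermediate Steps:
$F{\left(k \right)} = \frac{1}{1 + k}$ ($F{\left(k \right)} = 1 \frac{1}{1 + k} = \frac{1}{1 + k}$)
$b = - \frac{49}{4}$ ($b = -5 - \frac{29}{1 + 3} = -5 - \frac{29}{4} = - \frac{49}{4} \approx -12.25$)
$Y{\left(l \right)} = 1$ ($Y{\left(l \right)} = \frac{2 l}{2 l} = 2 l \frac{1}{2 l} = 1$)
$\frac{1}{Y{\left(b \right)}} = 1^{-1} = 1$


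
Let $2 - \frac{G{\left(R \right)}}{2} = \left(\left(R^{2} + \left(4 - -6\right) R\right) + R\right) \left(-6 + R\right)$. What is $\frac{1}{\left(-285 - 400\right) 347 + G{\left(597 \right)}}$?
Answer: $- \frac{1}{429275323} \approx -2.3295 \cdot 10^{-9}$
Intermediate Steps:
$G{\left(R \right)} = 4 - 2 \left(-6 + R\right) \left(R^{2} + 11 R\right)$ ($G{\left(R \right)} = 4 - 2 \left(\left(R^{2} + \left(4 - -6\right) R\right) + R\right) \left(-6 + R\right) = 4 - 2 \left(\left(R^{2} + \left(4 + 6\right) R\right) + R\right) \left(-6 + R\right) = 4 - 2 \left(\left(R^{2} + 10 R\right) + R\right) \left(-6 + R\right) = 4 - 2 \left(R^{2} + 11 R\right) \left(-6 + R\right) = 4 - 2 \left(-6 + R\right) \left(R^{2} + 11 R\right)$)
$\frac{1}{\left(-285 - 400\right) 347 + G{\left(597 \right)}} = \frac{1}{\left(-285 - 400\right) 347 + \left(4 - 10 \cdot 597^{2} - 2 \cdot 597^{3} + 132 \cdot 597\right)} = \frac{1}{\left(-285 - 400\right) 347 + \left(4 - 3564090 - 425552346 + 78804\right)} = \frac{1}{\left(-685\right) 347 + \left(4 - 3564090 - 425552346 + 78804\right)} = \frac{1}{-237695 - 429037628} = \frac{1}{-429275323} = - \frac{1}{429275323}$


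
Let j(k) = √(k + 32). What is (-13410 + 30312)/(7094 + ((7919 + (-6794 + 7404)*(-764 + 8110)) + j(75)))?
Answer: 37996312923/10107336210611 - 8451*√107/10107336210611 ≈ 0.0037593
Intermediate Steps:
j(k) = √(32 + k)
(-13410 + 30312)/(7094 + ((7919 + (-6794 + 7404)*(-764 + 8110)) + j(75))) = (-13410 + 30312)/(7094 + ((7919 + (-6794 + 7404)*(-764 + 8110)) + √(32 + 75))) = 16902/(7094 + ((7919 + 610*7346) + √107)) = 16902/(7094 + ((7919 + 4481060) + √107)) = 16902/(7094 + (4488979 + √107)) = 16902/(4496073 + √107)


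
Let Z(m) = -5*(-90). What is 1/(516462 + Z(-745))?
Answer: 1/516912 ≈ 1.9346e-6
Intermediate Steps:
Z(m) = 450
1/(516462 + Z(-745)) = 1/(516462 + 450) = 1/516912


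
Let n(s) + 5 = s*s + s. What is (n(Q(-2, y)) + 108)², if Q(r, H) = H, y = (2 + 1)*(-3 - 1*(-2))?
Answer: 11881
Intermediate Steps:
y = -3 (y = 3*(-3 + 2) = 3*(-1) = -3)
n(s) = -5 + s + s² (n(s) = -5 + (s*s + s) = -5 + (s² + s) = -5 + (s + s²) = -5 + s + s²)
(n(Q(-2, y)) + 108)² = ((-5 - 3 + (-3)²) + 108)² = ((-5 - 3 + 9) + 108)² = (1 + 108)² = 109² = 11881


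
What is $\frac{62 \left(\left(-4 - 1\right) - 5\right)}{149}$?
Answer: $- \frac{620}{149} \approx -4.1611$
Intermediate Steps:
$\frac{62 \left(\left(-4 - 1\right) - 5\right)}{149} = 62 \left(-5 - 5\right) \frac{1}{149} = 62 \left(-10\right) \frac{1}{149} = \left(-620\right) \frac{1}{149} = - \frac{620}{149}$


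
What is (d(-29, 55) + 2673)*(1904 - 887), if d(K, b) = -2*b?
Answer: 2606571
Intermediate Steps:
(d(-29, 55) + 2673)*(1904 - 887) = (-2*55 + 2673)*(1904 - 887) = (-110 + 2673)*1017 = 2563*1017 = 2606571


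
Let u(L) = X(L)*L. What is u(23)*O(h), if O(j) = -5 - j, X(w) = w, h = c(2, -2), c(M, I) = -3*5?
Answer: 5290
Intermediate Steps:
c(M, I) = -15
h = -15
u(L) = L² (u(L) = L*L = L²)
u(23)*O(h) = 23²*(-5 - 1*(-15)) = 529*(-5 + 15) = 529*10 = 5290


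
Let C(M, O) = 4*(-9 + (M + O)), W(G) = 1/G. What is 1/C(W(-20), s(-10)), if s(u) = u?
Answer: -5/381 ≈ -0.013123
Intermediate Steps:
C(M, O) = -36 + 4*M + 4*O (C(M, O) = 4*(-9 + M + O) = -36 + 4*M + 4*O)
1/C(W(-20), s(-10)) = 1/(-36 + 4/(-20) + 4*(-10)) = 1/(-36 + 4*(-1/20) - 40) = 1/(-36 - 1/5 - 40) = 1/(-381/5) = -5/381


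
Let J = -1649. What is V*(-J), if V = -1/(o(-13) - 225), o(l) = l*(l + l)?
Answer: -1649/113 ≈ -14.593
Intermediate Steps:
o(l) = 2*l**2 (o(l) = l*(2*l) = 2*l**2)
V = -1/113 (V = -1/(2*(-13)**2 - 225) = -1/(2*169 - 225) = -1/(338 - 225) = -1/113 ≈ -0.0088496)
V*(-J) = -(-1)*(-1649)/113 = -1/113*1649 = -1649/113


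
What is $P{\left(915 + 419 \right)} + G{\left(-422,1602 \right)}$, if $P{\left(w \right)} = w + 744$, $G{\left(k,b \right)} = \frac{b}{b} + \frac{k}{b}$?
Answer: $\frac{1665068}{801} \approx 2078.7$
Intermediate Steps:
$G{\left(k,b \right)} = 1 + \frac{k}{b}$
$P{\left(w \right)} = 744 + w$
$P{\left(915 + 419 \right)} + G{\left(-422,1602 \right)} = \left(744 + \left(915 + 419\right)\right) + \frac{1602 - 422}{1602} = \left(744 + 1334\right) + \frac{1}{1602} \cdot 1180 = 2078 + \frac{590}{801} = \frac{1665068}{801}$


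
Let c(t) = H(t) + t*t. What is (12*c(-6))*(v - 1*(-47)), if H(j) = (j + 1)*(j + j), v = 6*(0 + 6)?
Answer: 95616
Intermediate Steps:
v = 36 (v = 6*6 = 36)
H(j) = 2*j*(1 + j) (H(j) = (1 + j)*(2*j) = 2*j*(1 + j))
c(t) = t**2 + 2*t*(1 + t) (c(t) = 2*t*(1 + t) + t*t = 2*t*(1 + t) + t**2 = t**2 + 2*t*(1 + t))
(12*c(-6))*(v - 1*(-47)) = (12*(-6*(2 + 3*(-6))))*(36 - 1*(-47)) = (12*(-6*(2 - 18)))*(36 + 47) = (12*(-6*(-16)))*83 = (12*96)*83 = 1152*83 = 95616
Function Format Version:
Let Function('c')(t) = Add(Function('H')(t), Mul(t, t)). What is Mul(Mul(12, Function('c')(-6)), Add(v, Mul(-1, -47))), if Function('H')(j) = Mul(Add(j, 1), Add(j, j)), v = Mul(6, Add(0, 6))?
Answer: 95616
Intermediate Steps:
v = 36 (v = Mul(6, 6) = 36)
Function('H')(j) = Mul(2, j, Add(1, j)) (Function('H')(j) = Mul(Add(1, j), Mul(2, j)) = Mul(2, j, Add(1, j)))
Function('c')(t) = Add(Pow(t, 2), Mul(2, t, Add(1, t))) (Function('c')(t) = Add(Mul(2, t, Add(1, t)), Mul(t, t)) = Add(Mul(2, t, Add(1, t)), Pow(t, 2)) = Add(Pow(t, 2), Mul(2, t, Add(1, t))))
Mul(Mul(12, Function('c')(-6)), Add(v, Mul(-1, -47))) = Mul(Mul(12, Mul(-6, Add(2, Mul(3, -6)))), Add(36, Mul(-1, -47))) = Mul(Mul(12, Mul(-6, Add(2, -18))), Add(36, 47)) = Mul(Mul(12, Mul(-6, -16)), 83) = Mul(Mul(12, 96), 83) = Mul(1152, 83) = 95616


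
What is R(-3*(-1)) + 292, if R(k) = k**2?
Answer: 301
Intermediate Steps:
R(-3*(-1)) + 292 = (-3*(-1))**2 + 292 = 3**2 + 292 = 9 + 292 = 301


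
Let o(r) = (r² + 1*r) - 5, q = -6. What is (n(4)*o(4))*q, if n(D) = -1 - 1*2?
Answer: 270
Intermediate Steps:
o(r) = -5 + r + r² (o(r) = (r² + r) - 5 = (r + r²) - 5 = -5 + r + r²)
n(D) = -3 (n(D) = -1 - 2 = -3)
(n(4)*o(4))*q = -3*(-5 + 4 + 4²)*(-6) = -3*(-5 + 4 + 16)*(-6) = -3*15*(-6) = -45*(-6) = 270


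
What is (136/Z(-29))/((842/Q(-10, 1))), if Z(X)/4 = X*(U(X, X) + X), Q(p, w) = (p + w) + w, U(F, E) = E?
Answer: -68/354061 ≈ -0.00019206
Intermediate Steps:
Q(p, w) = p + 2*w
Z(X) = 8*X**2 (Z(X) = 4*(X*(X + X)) = 4*(X*(2*X)) = 4*(2*X**2) = 8*X**2)
(136/Z(-29))/((842/Q(-10, 1))) = (136/((8*(-29)**2)))/((842/(-10 + 2*1))) = (136/((8*841)))/((842/(-10 + 2))) = (136/6728)/((842/(-8))) = (136*(1/6728))/((842*(-1/8))) = 17/(841*(-421/4)) = (17/841)*(-4/421) = -68/354061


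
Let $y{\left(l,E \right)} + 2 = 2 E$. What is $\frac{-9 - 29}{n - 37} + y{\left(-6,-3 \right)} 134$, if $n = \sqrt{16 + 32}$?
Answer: $- \frac{1414706}{1321} + \frac{152 \sqrt{3}}{1321} \approx -1070.7$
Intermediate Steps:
$y{\left(l,E \right)} = -2 + 2 E$
$n = 4 \sqrt{3}$ ($n = \sqrt{48} = 4 \sqrt{3} \approx 6.9282$)
$\frac{-9 - 29}{n - 37} + y{\left(-6,-3 \right)} 134 = \frac{-9 - 29}{4 \sqrt{3} - 37} + \left(-2 + 2 \left(-3\right)\right) 134 = - \frac{38}{-37 + 4 \sqrt{3}} + \left(-2 - 6\right) 134 = - \frac{38}{-37 + 4 \sqrt{3}} - 1072 = -1072 - \frac{38}{-37 + 4 \sqrt{3}}$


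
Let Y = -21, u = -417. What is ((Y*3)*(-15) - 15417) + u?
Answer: -14889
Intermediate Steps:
((Y*3)*(-15) - 15417) + u = (-21*3*(-15) - 15417) - 417 = (-63*(-15) - 15417) - 417 = (945 - 15417) - 417 = -14472 - 417 = -14889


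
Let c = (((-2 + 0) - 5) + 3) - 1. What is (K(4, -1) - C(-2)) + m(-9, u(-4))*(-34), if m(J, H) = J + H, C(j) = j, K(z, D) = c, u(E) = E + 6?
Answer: 235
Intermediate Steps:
u(E) = 6 + E
c = -5 (c = ((-2 - 5) + 3) - 1 = (-7 + 3) - 1 = -4 - 1 = -5)
K(z, D) = -5
m(J, H) = H + J
(K(4, -1) - C(-2)) + m(-9, u(-4))*(-34) = (-5 - 1*(-2)) + ((6 - 4) - 9)*(-34) = (-5 + 2) + (2 - 9)*(-34) = -3 - 7*(-34) = -3 + 238 = 235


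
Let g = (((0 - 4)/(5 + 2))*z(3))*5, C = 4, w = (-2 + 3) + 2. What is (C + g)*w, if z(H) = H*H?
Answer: -456/7 ≈ -65.143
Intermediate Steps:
z(H) = H²
w = 3 (w = 1 + 2 = 3)
g = -180/7 (g = (((0 - 4)/(5 + 2))*3²)*5 = (-4/7*9)*5 = (-4*⅐*9)*5 = -4/7*9*5 = -36/7*5 = -180/7 ≈ -25.714)
(C + g)*w = (4 - 180/7)*3 = -152/7*3 = -456/7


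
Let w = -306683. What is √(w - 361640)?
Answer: I*√668323 ≈ 817.51*I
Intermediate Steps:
√(w - 361640) = √(-306683 - 361640) = √(-668323) = I*√668323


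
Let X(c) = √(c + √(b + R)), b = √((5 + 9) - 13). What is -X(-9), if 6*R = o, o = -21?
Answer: -√(-36 + 2*I*√10)/2 ≈ -0.26252 - 3.0115*I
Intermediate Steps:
R = -7/2 (R = (⅙)*(-21) = -7/2 ≈ -3.5000)
b = 1 (b = √(14 - 13) = √1 = 1)
X(c) = √(c + I*√10/2) (X(c) = √(c + √(1 - 7/2)) = √(c + √(-5/2)) = √(c + I*√10/2))
-X(-9) = -√(4*(-9) + 2*I*√10)/2 = -√(-36 + 2*I*√10)/2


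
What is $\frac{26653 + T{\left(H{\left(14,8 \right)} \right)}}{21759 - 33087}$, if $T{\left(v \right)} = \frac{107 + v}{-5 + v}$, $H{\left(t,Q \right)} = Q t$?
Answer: $- \frac{1426045}{606048} \approx -2.353$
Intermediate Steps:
$T{\left(v \right)} = \frac{107 + v}{-5 + v}$
$\frac{26653 + T{\left(H{\left(14,8 \right)} \right)}}{21759 - 33087} = \frac{26653 + \frac{107 + 8 \cdot 14}{-5 + 8 \cdot 14}}{21759 - 33087} = \frac{26653 + \frac{107 + 112}{-5 + 112}}{-11328} = \left(26653 + \frac{1}{107} \cdot 219\right) \left(- \frac{1}{11328}\right) = \left(26653 + \frac{219}{107}\right) \left(- \frac{1}{11328}\right) = \frac{2852090}{107} \left(- \frac{1}{11328}\right) = - \frac{1426045}{606048}$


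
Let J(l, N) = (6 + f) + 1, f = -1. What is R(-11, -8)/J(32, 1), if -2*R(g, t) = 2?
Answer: -1/6 ≈ -0.16667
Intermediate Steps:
R(g, t) = -1 (R(g, t) = -1/2*2 = -1)
J(l, N) = 6 (J(l, N) = (6 - 1) + 1 = 5 + 1 = 6)
R(-11, -8)/J(32, 1) = -1/6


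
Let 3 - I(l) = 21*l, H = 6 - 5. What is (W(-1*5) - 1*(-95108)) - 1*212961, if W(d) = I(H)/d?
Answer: -589247/5 ≈ -1.1785e+5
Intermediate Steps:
H = 1
I(l) = 3 - 21*l
W(d) = -18/d (W(d) = (3 - 21*1)/d = (3 - 21)/d = -18/d)
(W(-1*5) - 1*(-95108)) - 1*212961 = (-18/((-1*5)) - 1*(-95108)) - 1*212961 = (-18/(-5) + 95108) - 212961 = (-18*(-1/5) + 95108) - 212961 = (18/5 + 95108) - 212961 = 475558/5 - 212961 = -589247/5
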